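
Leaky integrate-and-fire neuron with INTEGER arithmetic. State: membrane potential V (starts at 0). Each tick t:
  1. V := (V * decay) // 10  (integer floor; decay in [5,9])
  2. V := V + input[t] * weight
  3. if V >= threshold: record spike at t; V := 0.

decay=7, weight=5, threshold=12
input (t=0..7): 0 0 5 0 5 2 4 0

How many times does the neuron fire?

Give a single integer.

t=0: input=0 -> V=0
t=1: input=0 -> V=0
t=2: input=5 -> V=0 FIRE
t=3: input=0 -> V=0
t=4: input=5 -> V=0 FIRE
t=5: input=2 -> V=10
t=6: input=4 -> V=0 FIRE
t=7: input=0 -> V=0

Answer: 3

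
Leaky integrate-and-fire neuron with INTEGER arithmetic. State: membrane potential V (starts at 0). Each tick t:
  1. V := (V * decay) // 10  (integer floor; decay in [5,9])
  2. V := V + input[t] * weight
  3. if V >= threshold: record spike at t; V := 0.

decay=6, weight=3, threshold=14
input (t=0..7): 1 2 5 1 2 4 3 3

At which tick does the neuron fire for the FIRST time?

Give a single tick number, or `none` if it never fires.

Answer: 2

Derivation:
t=0: input=1 -> V=3
t=1: input=2 -> V=7
t=2: input=5 -> V=0 FIRE
t=3: input=1 -> V=3
t=4: input=2 -> V=7
t=5: input=4 -> V=0 FIRE
t=6: input=3 -> V=9
t=7: input=3 -> V=0 FIRE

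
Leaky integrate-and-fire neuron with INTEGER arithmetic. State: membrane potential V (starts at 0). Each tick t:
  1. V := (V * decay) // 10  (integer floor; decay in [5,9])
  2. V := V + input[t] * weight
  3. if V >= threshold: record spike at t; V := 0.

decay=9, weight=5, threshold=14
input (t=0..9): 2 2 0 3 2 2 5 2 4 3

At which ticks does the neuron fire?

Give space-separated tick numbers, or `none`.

Answer: 1 3 5 6 8 9

Derivation:
t=0: input=2 -> V=10
t=1: input=2 -> V=0 FIRE
t=2: input=0 -> V=0
t=3: input=3 -> V=0 FIRE
t=4: input=2 -> V=10
t=5: input=2 -> V=0 FIRE
t=6: input=5 -> V=0 FIRE
t=7: input=2 -> V=10
t=8: input=4 -> V=0 FIRE
t=9: input=3 -> V=0 FIRE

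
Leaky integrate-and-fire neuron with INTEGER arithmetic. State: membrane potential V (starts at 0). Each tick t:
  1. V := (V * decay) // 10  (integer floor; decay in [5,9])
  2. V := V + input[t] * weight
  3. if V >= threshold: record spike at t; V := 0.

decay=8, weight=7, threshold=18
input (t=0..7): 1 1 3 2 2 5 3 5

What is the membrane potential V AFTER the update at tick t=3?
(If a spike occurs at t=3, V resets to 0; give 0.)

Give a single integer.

t=0: input=1 -> V=7
t=1: input=1 -> V=12
t=2: input=3 -> V=0 FIRE
t=3: input=2 -> V=14
t=4: input=2 -> V=0 FIRE
t=5: input=5 -> V=0 FIRE
t=6: input=3 -> V=0 FIRE
t=7: input=5 -> V=0 FIRE

Answer: 14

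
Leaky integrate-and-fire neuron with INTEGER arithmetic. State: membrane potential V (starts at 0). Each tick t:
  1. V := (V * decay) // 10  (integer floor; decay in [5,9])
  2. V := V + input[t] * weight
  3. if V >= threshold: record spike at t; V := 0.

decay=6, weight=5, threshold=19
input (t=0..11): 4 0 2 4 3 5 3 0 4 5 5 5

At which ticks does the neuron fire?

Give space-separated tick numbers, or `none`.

t=0: input=4 -> V=0 FIRE
t=1: input=0 -> V=0
t=2: input=2 -> V=10
t=3: input=4 -> V=0 FIRE
t=4: input=3 -> V=15
t=5: input=5 -> V=0 FIRE
t=6: input=3 -> V=15
t=7: input=0 -> V=9
t=8: input=4 -> V=0 FIRE
t=9: input=5 -> V=0 FIRE
t=10: input=5 -> V=0 FIRE
t=11: input=5 -> V=0 FIRE

Answer: 0 3 5 8 9 10 11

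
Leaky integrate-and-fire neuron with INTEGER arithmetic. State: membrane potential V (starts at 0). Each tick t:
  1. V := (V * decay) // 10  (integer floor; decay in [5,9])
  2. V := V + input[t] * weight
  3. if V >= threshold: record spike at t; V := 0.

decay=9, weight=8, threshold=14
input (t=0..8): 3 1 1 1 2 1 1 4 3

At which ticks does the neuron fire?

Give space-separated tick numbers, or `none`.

t=0: input=3 -> V=0 FIRE
t=1: input=1 -> V=8
t=2: input=1 -> V=0 FIRE
t=3: input=1 -> V=8
t=4: input=2 -> V=0 FIRE
t=5: input=1 -> V=8
t=6: input=1 -> V=0 FIRE
t=7: input=4 -> V=0 FIRE
t=8: input=3 -> V=0 FIRE

Answer: 0 2 4 6 7 8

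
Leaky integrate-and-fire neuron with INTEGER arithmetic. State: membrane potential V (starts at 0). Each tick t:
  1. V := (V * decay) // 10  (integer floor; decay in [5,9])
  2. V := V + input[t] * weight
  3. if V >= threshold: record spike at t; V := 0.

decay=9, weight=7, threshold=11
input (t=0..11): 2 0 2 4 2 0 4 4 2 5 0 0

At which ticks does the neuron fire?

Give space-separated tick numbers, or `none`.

Answer: 0 2 3 4 6 7 8 9

Derivation:
t=0: input=2 -> V=0 FIRE
t=1: input=0 -> V=0
t=2: input=2 -> V=0 FIRE
t=3: input=4 -> V=0 FIRE
t=4: input=2 -> V=0 FIRE
t=5: input=0 -> V=0
t=6: input=4 -> V=0 FIRE
t=7: input=4 -> V=0 FIRE
t=8: input=2 -> V=0 FIRE
t=9: input=5 -> V=0 FIRE
t=10: input=0 -> V=0
t=11: input=0 -> V=0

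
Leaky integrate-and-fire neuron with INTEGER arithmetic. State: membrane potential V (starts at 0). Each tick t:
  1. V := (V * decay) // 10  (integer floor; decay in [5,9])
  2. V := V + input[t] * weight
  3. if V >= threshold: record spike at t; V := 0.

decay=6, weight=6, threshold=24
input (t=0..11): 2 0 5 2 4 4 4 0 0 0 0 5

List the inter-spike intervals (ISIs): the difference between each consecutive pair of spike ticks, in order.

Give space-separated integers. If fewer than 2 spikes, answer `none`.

Answer: 2 1 1 5

Derivation:
t=0: input=2 -> V=12
t=1: input=0 -> V=7
t=2: input=5 -> V=0 FIRE
t=3: input=2 -> V=12
t=4: input=4 -> V=0 FIRE
t=5: input=4 -> V=0 FIRE
t=6: input=4 -> V=0 FIRE
t=7: input=0 -> V=0
t=8: input=0 -> V=0
t=9: input=0 -> V=0
t=10: input=0 -> V=0
t=11: input=5 -> V=0 FIRE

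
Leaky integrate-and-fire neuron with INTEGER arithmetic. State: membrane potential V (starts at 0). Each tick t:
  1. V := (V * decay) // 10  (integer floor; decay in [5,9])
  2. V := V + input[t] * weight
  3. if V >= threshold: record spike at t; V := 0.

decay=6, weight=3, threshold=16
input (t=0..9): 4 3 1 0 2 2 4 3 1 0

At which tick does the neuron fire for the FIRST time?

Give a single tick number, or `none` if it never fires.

t=0: input=4 -> V=12
t=1: input=3 -> V=0 FIRE
t=2: input=1 -> V=3
t=3: input=0 -> V=1
t=4: input=2 -> V=6
t=5: input=2 -> V=9
t=6: input=4 -> V=0 FIRE
t=7: input=3 -> V=9
t=8: input=1 -> V=8
t=9: input=0 -> V=4

Answer: 1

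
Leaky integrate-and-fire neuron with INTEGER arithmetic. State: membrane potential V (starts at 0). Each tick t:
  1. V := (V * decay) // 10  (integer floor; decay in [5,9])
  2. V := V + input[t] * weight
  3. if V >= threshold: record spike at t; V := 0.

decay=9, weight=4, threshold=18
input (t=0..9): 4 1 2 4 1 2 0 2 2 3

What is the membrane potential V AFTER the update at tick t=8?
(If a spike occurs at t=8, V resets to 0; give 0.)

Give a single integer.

t=0: input=4 -> V=16
t=1: input=1 -> V=0 FIRE
t=2: input=2 -> V=8
t=3: input=4 -> V=0 FIRE
t=4: input=1 -> V=4
t=5: input=2 -> V=11
t=6: input=0 -> V=9
t=7: input=2 -> V=16
t=8: input=2 -> V=0 FIRE
t=9: input=3 -> V=12

Answer: 0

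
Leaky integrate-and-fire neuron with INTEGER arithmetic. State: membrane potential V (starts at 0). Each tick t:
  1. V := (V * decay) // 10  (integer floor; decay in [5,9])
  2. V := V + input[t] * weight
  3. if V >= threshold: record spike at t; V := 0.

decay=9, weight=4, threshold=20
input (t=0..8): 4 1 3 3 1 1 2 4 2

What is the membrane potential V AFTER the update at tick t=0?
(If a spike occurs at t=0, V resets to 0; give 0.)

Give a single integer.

t=0: input=4 -> V=16
t=1: input=1 -> V=18
t=2: input=3 -> V=0 FIRE
t=3: input=3 -> V=12
t=4: input=1 -> V=14
t=5: input=1 -> V=16
t=6: input=2 -> V=0 FIRE
t=7: input=4 -> V=16
t=8: input=2 -> V=0 FIRE

Answer: 16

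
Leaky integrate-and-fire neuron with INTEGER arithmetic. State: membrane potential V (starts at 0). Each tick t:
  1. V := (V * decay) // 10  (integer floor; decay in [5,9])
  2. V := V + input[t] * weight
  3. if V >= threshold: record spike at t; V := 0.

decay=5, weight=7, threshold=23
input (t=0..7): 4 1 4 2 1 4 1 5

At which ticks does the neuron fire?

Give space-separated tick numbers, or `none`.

t=0: input=4 -> V=0 FIRE
t=1: input=1 -> V=7
t=2: input=4 -> V=0 FIRE
t=3: input=2 -> V=14
t=4: input=1 -> V=14
t=5: input=4 -> V=0 FIRE
t=6: input=1 -> V=7
t=7: input=5 -> V=0 FIRE

Answer: 0 2 5 7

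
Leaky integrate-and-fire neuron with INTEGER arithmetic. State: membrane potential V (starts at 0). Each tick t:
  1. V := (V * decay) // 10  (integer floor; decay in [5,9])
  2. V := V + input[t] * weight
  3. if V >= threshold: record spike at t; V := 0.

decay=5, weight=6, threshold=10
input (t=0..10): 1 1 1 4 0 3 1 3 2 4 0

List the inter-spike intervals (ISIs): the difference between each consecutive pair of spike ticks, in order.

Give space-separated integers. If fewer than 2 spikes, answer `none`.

Answer: 1 2 2 1 1

Derivation:
t=0: input=1 -> V=6
t=1: input=1 -> V=9
t=2: input=1 -> V=0 FIRE
t=3: input=4 -> V=0 FIRE
t=4: input=0 -> V=0
t=5: input=3 -> V=0 FIRE
t=6: input=1 -> V=6
t=7: input=3 -> V=0 FIRE
t=8: input=2 -> V=0 FIRE
t=9: input=4 -> V=0 FIRE
t=10: input=0 -> V=0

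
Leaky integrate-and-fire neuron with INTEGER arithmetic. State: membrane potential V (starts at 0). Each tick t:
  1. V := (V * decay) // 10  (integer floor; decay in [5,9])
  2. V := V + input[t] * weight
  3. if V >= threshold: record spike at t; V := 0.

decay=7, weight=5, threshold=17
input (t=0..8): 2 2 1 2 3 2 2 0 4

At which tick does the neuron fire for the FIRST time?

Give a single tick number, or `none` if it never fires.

t=0: input=2 -> V=10
t=1: input=2 -> V=0 FIRE
t=2: input=1 -> V=5
t=3: input=2 -> V=13
t=4: input=3 -> V=0 FIRE
t=5: input=2 -> V=10
t=6: input=2 -> V=0 FIRE
t=7: input=0 -> V=0
t=8: input=4 -> V=0 FIRE

Answer: 1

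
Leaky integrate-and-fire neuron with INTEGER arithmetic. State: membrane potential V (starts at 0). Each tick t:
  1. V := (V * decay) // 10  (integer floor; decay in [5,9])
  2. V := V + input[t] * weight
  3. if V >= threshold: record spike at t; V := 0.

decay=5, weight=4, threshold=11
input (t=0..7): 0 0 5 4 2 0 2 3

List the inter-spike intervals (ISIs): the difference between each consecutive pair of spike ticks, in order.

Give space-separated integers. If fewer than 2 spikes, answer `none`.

Answer: 1 4

Derivation:
t=0: input=0 -> V=0
t=1: input=0 -> V=0
t=2: input=5 -> V=0 FIRE
t=3: input=4 -> V=0 FIRE
t=4: input=2 -> V=8
t=5: input=0 -> V=4
t=6: input=2 -> V=10
t=7: input=3 -> V=0 FIRE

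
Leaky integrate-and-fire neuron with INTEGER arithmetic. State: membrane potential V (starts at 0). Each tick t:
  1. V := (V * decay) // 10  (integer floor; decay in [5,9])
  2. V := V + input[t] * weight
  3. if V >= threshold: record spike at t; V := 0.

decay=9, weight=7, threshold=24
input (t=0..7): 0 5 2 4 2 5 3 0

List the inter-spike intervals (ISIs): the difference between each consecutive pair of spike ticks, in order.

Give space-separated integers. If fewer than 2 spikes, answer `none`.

Answer: 2 2

Derivation:
t=0: input=0 -> V=0
t=1: input=5 -> V=0 FIRE
t=2: input=2 -> V=14
t=3: input=4 -> V=0 FIRE
t=4: input=2 -> V=14
t=5: input=5 -> V=0 FIRE
t=6: input=3 -> V=21
t=7: input=0 -> V=18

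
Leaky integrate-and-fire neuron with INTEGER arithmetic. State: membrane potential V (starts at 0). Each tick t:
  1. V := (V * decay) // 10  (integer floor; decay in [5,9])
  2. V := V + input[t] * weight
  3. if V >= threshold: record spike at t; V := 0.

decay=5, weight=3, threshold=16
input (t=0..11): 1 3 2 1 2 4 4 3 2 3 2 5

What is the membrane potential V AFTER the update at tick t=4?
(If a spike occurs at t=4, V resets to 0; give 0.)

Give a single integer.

t=0: input=1 -> V=3
t=1: input=3 -> V=10
t=2: input=2 -> V=11
t=3: input=1 -> V=8
t=4: input=2 -> V=10
t=5: input=4 -> V=0 FIRE
t=6: input=4 -> V=12
t=7: input=3 -> V=15
t=8: input=2 -> V=13
t=9: input=3 -> V=15
t=10: input=2 -> V=13
t=11: input=5 -> V=0 FIRE

Answer: 10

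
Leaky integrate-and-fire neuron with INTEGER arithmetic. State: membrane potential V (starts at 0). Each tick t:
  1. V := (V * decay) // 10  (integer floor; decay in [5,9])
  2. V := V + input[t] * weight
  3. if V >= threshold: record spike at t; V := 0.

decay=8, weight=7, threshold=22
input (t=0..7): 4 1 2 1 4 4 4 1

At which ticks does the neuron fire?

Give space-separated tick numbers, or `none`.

Answer: 0 3 4 5 6

Derivation:
t=0: input=4 -> V=0 FIRE
t=1: input=1 -> V=7
t=2: input=2 -> V=19
t=3: input=1 -> V=0 FIRE
t=4: input=4 -> V=0 FIRE
t=5: input=4 -> V=0 FIRE
t=6: input=4 -> V=0 FIRE
t=7: input=1 -> V=7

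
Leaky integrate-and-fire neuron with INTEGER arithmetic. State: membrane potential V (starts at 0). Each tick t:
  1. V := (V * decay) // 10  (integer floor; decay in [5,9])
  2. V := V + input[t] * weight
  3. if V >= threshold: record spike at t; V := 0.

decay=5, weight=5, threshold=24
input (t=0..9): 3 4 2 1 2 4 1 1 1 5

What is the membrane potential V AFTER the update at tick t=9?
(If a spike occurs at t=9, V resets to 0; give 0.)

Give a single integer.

t=0: input=3 -> V=15
t=1: input=4 -> V=0 FIRE
t=2: input=2 -> V=10
t=3: input=1 -> V=10
t=4: input=2 -> V=15
t=5: input=4 -> V=0 FIRE
t=6: input=1 -> V=5
t=7: input=1 -> V=7
t=8: input=1 -> V=8
t=9: input=5 -> V=0 FIRE

Answer: 0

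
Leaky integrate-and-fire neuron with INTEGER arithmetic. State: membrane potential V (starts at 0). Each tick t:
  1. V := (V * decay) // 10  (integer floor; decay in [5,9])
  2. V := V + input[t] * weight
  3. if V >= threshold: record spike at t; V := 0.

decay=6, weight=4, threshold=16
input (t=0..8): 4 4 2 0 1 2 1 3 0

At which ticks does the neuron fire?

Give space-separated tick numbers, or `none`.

Answer: 0 1 7

Derivation:
t=0: input=4 -> V=0 FIRE
t=1: input=4 -> V=0 FIRE
t=2: input=2 -> V=8
t=3: input=0 -> V=4
t=4: input=1 -> V=6
t=5: input=2 -> V=11
t=6: input=1 -> V=10
t=7: input=3 -> V=0 FIRE
t=8: input=0 -> V=0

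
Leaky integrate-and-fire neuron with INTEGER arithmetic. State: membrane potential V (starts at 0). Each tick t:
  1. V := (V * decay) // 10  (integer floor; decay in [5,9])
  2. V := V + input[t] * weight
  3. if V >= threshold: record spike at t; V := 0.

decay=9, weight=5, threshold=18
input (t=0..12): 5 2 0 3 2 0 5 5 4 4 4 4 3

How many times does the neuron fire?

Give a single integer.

t=0: input=5 -> V=0 FIRE
t=1: input=2 -> V=10
t=2: input=0 -> V=9
t=3: input=3 -> V=0 FIRE
t=4: input=2 -> V=10
t=5: input=0 -> V=9
t=6: input=5 -> V=0 FIRE
t=7: input=5 -> V=0 FIRE
t=8: input=4 -> V=0 FIRE
t=9: input=4 -> V=0 FIRE
t=10: input=4 -> V=0 FIRE
t=11: input=4 -> V=0 FIRE
t=12: input=3 -> V=15

Answer: 8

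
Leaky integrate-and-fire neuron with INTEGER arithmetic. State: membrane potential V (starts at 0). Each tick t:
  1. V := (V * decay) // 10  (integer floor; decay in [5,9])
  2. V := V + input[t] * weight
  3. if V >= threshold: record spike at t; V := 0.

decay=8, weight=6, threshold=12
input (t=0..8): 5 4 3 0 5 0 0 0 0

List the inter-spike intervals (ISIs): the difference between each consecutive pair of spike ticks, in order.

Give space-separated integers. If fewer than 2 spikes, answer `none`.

Answer: 1 1 2

Derivation:
t=0: input=5 -> V=0 FIRE
t=1: input=4 -> V=0 FIRE
t=2: input=3 -> V=0 FIRE
t=3: input=0 -> V=0
t=4: input=5 -> V=0 FIRE
t=5: input=0 -> V=0
t=6: input=0 -> V=0
t=7: input=0 -> V=0
t=8: input=0 -> V=0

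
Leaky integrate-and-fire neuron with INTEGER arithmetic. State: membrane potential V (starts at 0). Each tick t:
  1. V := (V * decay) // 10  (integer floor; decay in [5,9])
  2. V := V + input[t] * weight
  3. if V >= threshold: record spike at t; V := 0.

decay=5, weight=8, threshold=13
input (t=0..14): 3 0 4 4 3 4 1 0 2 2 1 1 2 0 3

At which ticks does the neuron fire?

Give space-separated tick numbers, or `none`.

Answer: 0 2 3 4 5 8 9 12 14

Derivation:
t=0: input=3 -> V=0 FIRE
t=1: input=0 -> V=0
t=2: input=4 -> V=0 FIRE
t=3: input=4 -> V=0 FIRE
t=4: input=3 -> V=0 FIRE
t=5: input=4 -> V=0 FIRE
t=6: input=1 -> V=8
t=7: input=0 -> V=4
t=8: input=2 -> V=0 FIRE
t=9: input=2 -> V=0 FIRE
t=10: input=1 -> V=8
t=11: input=1 -> V=12
t=12: input=2 -> V=0 FIRE
t=13: input=0 -> V=0
t=14: input=3 -> V=0 FIRE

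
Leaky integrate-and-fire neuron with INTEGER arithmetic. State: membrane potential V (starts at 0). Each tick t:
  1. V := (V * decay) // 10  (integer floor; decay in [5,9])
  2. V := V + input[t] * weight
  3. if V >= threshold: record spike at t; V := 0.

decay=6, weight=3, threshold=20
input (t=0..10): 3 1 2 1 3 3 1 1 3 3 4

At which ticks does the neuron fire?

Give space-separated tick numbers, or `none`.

Answer: 10

Derivation:
t=0: input=3 -> V=9
t=1: input=1 -> V=8
t=2: input=2 -> V=10
t=3: input=1 -> V=9
t=4: input=3 -> V=14
t=5: input=3 -> V=17
t=6: input=1 -> V=13
t=7: input=1 -> V=10
t=8: input=3 -> V=15
t=9: input=3 -> V=18
t=10: input=4 -> V=0 FIRE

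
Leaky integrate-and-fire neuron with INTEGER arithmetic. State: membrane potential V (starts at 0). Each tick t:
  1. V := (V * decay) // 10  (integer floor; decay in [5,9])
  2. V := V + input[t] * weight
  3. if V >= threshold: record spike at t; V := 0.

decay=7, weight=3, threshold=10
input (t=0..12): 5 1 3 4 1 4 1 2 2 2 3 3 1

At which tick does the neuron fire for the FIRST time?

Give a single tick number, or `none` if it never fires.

Answer: 0

Derivation:
t=0: input=5 -> V=0 FIRE
t=1: input=1 -> V=3
t=2: input=3 -> V=0 FIRE
t=3: input=4 -> V=0 FIRE
t=4: input=1 -> V=3
t=5: input=4 -> V=0 FIRE
t=6: input=1 -> V=3
t=7: input=2 -> V=8
t=8: input=2 -> V=0 FIRE
t=9: input=2 -> V=6
t=10: input=3 -> V=0 FIRE
t=11: input=3 -> V=9
t=12: input=1 -> V=9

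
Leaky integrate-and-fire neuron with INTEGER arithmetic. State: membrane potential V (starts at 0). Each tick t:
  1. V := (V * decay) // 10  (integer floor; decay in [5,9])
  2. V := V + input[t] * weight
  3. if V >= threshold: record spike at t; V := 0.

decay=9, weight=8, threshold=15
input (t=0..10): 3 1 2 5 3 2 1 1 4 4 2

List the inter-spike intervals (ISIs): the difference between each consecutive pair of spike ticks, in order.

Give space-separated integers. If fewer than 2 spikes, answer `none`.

Answer: 2 1 1 1 2 1 1 1

Derivation:
t=0: input=3 -> V=0 FIRE
t=1: input=1 -> V=8
t=2: input=2 -> V=0 FIRE
t=3: input=5 -> V=0 FIRE
t=4: input=3 -> V=0 FIRE
t=5: input=2 -> V=0 FIRE
t=6: input=1 -> V=8
t=7: input=1 -> V=0 FIRE
t=8: input=4 -> V=0 FIRE
t=9: input=4 -> V=0 FIRE
t=10: input=2 -> V=0 FIRE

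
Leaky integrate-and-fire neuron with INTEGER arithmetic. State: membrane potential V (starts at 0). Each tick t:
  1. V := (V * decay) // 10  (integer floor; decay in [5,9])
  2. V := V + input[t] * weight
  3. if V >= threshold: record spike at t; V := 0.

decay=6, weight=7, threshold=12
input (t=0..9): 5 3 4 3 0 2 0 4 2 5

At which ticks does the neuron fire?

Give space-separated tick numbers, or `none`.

Answer: 0 1 2 3 5 7 8 9

Derivation:
t=0: input=5 -> V=0 FIRE
t=1: input=3 -> V=0 FIRE
t=2: input=4 -> V=0 FIRE
t=3: input=3 -> V=0 FIRE
t=4: input=0 -> V=0
t=5: input=2 -> V=0 FIRE
t=6: input=0 -> V=0
t=7: input=4 -> V=0 FIRE
t=8: input=2 -> V=0 FIRE
t=9: input=5 -> V=0 FIRE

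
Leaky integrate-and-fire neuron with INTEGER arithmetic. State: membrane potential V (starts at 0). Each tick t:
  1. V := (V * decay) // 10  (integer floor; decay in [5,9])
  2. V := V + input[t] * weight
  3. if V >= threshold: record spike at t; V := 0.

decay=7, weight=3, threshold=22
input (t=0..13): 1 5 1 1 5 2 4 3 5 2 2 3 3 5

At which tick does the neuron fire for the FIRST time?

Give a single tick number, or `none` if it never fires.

t=0: input=1 -> V=3
t=1: input=5 -> V=17
t=2: input=1 -> V=14
t=3: input=1 -> V=12
t=4: input=5 -> V=0 FIRE
t=5: input=2 -> V=6
t=6: input=4 -> V=16
t=7: input=3 -> V=20
t=8: input=5 -> V=0 FIRE
t=9: input=2 -> V=6
t=10: input=2 -> V=10
t=11: input=3 -> V=16
t=12: input=3 -> V=20
t=13: input=5 -> V=0 FIRE

Answer: 4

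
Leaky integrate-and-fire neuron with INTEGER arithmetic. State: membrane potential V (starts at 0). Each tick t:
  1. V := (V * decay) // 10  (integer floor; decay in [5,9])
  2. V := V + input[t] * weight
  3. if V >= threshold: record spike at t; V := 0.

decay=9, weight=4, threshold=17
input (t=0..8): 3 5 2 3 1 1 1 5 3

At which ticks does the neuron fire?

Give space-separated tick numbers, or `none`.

Answer: 1 3 7

Derivation:
t=0: input=3 -> V=12
t=1: input=5 -> V=0 FIRE
t=2: input=2 -> V=8
t=3: input=3 -> V=0 FIRE
t=4: input=1 -> V=4
t=5: input=1 -> V=7
t=6: input=1 -> V=10
t=7: input=5 -> V=0 FIRE
t=8: input=3 -> V=12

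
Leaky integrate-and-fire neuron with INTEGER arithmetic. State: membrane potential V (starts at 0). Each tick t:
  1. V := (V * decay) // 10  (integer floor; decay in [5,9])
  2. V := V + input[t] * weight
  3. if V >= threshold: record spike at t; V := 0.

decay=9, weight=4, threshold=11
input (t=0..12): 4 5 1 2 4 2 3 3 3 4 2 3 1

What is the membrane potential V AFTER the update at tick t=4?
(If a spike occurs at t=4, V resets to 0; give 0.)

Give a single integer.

Answer: 0

Derivation:
t=0: input=4 -> V=0 FIRE
t=1: input=5 -> V=0 FIRE
t=2: input=1 -> V=4
t=3: input=2 -> V=0 FIRE
t=4: input=4 -> V=0 FIRE
t=5: input=2 -> V=8
t=6: input=3 -> V=0 FIRE
t=7: input=3 -> V=0 FIRE
t=8: input=3 -> V=0 FIRE
t=9: input=4 -> V=0 FIRE
t=10: input=2 -> V=8
t=11: input=3 -> V=0 FIRE
t=12: input=1 -> V=4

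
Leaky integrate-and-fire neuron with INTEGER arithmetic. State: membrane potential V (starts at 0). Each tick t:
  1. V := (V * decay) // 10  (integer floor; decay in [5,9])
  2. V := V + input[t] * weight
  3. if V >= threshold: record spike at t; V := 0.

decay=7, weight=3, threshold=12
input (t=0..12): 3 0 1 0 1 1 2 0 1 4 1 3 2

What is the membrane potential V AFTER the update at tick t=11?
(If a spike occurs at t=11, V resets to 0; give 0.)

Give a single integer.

t=0: input=3 -> V=9
t=1: input=0 -> V=6
t=2: input=1 -> V=7
t=3: input=0 -> V=4
t=4: input=1 -> V=5
t=5: input=1 -> V=6
t=6: input=2 -> V=10
t=7: input=0 -> V=7
t=8: input=1 -> V=7
t=9: input=4 -> V=0 FIRE
t=10: input=1 -> V=3
t=11: input=3 -> V=11
t=12: input=2 -> V=0 FIRE

Answer: 11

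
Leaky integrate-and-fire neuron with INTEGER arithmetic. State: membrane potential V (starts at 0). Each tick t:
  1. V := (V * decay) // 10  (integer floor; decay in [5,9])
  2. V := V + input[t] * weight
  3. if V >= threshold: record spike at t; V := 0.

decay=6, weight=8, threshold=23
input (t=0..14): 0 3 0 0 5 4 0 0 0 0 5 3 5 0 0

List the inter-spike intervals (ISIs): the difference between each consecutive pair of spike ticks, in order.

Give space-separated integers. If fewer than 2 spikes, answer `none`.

t=0: input=0 -> V=0
t=1: input=3 -> V=0 FIRE
t=2: input=0 -> V=0
t=3: input=0 -> V=0
t=4: input=5 -> V=0 FIRE
t=5: input=4 -> V=0 FIRE
t=6: input=0 -> V=0
t=7: input=0 -> V=0
t=8: input=0 -> V=0
t=9: input=0 -> V=0
t=10: input=5 -> V=0 FIRE
t=11: input=3 -> V=0 FIRE
t=12: input=5 -> V=0 FIRE
t=13: input=0 -> V=0
t=14: input=0 -> V=0

Answer: 3 1 5 1 1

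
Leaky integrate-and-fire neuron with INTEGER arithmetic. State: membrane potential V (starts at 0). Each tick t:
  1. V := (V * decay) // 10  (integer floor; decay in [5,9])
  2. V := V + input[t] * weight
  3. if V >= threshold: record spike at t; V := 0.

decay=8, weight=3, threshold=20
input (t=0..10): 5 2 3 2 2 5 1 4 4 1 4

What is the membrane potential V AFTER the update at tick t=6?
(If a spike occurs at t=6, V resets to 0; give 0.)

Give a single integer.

t=0: input=5 -> V=15
t=1: input=2 -> V=18
t=2: input=3 -> V=0 FIRE
t=3: input=2 -> V=6
t=4: input=2 -> V=10
t=5: input=5 -> V=0 FIRE
t=6: input=1 -> V=3
t=7: input=4 -> V=14
t=8: input=4 -> V=0 FIRE
t=9: input=1 -> V=3
t=10: input=4 -> V=14

Answer: 3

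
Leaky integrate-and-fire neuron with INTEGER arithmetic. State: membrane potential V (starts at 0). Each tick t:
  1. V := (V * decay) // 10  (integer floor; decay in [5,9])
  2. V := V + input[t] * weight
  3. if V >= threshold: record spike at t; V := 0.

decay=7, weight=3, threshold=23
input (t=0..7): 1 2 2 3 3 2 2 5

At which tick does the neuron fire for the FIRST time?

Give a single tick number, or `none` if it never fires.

Answer: 7

Derivation:
t=0: input=1 -> V=3
t=1: input=2 -> V=8
t=2: input=2 -> V=11
t=3: input=3 -> V=16
t=4: input=3 -> V=20
t=5: input=2 -> V=20
t=6: input=2 -> V=20
t=7: input=5 -> V=0 FIRE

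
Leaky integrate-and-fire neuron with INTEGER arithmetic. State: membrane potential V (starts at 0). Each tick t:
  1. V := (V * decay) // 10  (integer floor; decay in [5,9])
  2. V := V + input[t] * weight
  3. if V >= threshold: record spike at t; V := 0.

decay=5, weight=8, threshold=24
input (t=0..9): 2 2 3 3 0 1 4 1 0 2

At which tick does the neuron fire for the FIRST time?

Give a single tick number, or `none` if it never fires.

Answer: 1

Derivation:
t=0: input=2 -> V=16
t=1: input=2 -> V=0 FIRE
t=2: input=3 -> V=0 FIRE
t=3: input=3 -> V=0 FIRE
t=4: input=0 -> V=0
t=5: input=1 -> V=8
t=6: input=4 -> V=0 FIRE
t=7: input=1 -> V=8
t=8: input=0 -> V=4
t=9: input=2 -> V=18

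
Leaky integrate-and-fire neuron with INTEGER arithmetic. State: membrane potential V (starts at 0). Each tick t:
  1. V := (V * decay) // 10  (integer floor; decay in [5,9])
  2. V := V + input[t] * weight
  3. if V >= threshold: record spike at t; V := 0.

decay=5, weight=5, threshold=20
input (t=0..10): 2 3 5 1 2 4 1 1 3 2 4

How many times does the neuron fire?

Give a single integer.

t=0: input=2 -> V=10
t=1: input=3 -> V=0 FIRE
t=2: input=5 -> V=0 FIRE
t=3: input=1 -> V=5
t=4: input=2 -> V=12
t=5: input=4 -> V=0 FIRE
t=6: input=1 -> V=5
t=7: input=1 -> V=7
t=8: input=3 -> V=18
t=9: input=2 -> V=19
t=10: input=4 -> V=0 FIRE

Answer: 4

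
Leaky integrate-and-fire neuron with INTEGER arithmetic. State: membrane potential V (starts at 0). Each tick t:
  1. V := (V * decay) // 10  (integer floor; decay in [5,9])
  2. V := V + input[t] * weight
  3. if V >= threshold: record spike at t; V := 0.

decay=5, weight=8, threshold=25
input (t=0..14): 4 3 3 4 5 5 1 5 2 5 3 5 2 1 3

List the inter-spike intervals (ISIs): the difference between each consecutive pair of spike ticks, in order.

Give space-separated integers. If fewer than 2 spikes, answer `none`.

t=0: input=4 -> V=0 FIRE
t=1: input=3 -> V=24
t=2: input=3 -> V=0 FIRE
t=3: input=4 -> V=0 FIRE
t=4: input=5 -> V=0 FIRE
t=5: input=5 -> V=0 FIRE
t=6: input=1 -> V=8
t=7: input=5 -> V=0 FIRE
t=8: input=2 -> V=16
t=9: input=5 -> V=0 FIRE
t=10: input=3 -> V=24
t=11: input=5 -> V=0 FIRE
t=12: input=2 -> V=16
t=13: input=1 -> V=16
t=14: input=3 -> V=0 FIRE

Answer: 2 1 1 1 2 2 2 3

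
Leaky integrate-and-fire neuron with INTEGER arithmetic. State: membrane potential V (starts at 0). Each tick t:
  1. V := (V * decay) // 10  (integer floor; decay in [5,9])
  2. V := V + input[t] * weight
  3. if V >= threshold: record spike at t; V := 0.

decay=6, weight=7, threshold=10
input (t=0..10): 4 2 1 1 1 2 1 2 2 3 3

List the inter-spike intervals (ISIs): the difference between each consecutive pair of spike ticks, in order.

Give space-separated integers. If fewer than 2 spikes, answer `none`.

Answer: 1 2 2 2 1 1 1

Derivation:
t=0: input=4 -> V=0 FIRE
t=1: input=2 -> V=0 FIRE
t=2: input=1 -> V=7
t=3: input=1 -> V=0 FIRE
t=4: input=1 -> V=7
t=5: input=2 -> V=0 FIRE
t=6: input=1 -> V=7
t=7: input=2 -> V=0 FIRE
t=8: input=2 -> V=0 FIRE
t=9: input=3 -> V=0 FIRE
t=10: input=3 -> V=0 FIRE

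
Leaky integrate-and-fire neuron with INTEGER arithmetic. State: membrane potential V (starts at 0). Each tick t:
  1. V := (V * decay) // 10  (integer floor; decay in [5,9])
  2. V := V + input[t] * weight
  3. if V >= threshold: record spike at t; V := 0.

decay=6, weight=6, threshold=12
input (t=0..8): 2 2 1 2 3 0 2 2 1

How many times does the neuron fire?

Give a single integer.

t=0: input=2 -> V=0 FIRE
t=1: input=2 -> V=0 FIRE
t=2: input=1 -> V=6
t=3: input=2 -> V=0 FIRE
t=4: input=3 -> V=0 FIRE
t=5: input=0 -> V=0
t=6: input=2 -> V=0 FIRE
t=7: input=2 -> V=0 FIRE
t=8: input=1 -> V=6

Answer: 6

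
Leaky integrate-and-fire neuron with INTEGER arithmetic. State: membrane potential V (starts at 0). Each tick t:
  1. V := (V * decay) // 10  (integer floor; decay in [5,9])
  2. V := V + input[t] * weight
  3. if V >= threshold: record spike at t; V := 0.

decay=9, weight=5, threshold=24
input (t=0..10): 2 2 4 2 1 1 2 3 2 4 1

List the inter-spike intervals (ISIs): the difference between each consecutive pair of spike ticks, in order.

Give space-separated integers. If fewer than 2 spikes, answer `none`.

Answer: 4 3

Derivation:
t=0: input=2 -> V=10
t=1: input=2 -> V=19
t=2: input=4 -> V=0 FIRE
t=3: input=2 -> V=10
t=4: input=1 -> V=14
t=5: input=1 -> V=17
t=6: input=2 -> V=0 FIRE
t=7: input=3 -> V=15
t=8: input=2 -> V=23
t=9: input=4 -> V=0 FIRE
t=10: input=1 -> V=5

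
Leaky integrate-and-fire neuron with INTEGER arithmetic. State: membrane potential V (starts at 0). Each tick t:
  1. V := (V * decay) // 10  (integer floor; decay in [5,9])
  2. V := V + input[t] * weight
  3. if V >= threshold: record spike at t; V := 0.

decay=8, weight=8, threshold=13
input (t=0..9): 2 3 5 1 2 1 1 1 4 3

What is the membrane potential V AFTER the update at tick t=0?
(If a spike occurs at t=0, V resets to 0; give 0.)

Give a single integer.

t=0: input=2 -> V=0 FIRE
t=1: input=3 -> V=0 FIRE
t=2: input=5 -> V=0 FIRE
t=3: input=1 -> V=8
t=4: input=2 -> V=0 FIRE
t=5: input=1 -> V=8
t=6: input=1 -> V=0 FIRE
t=7: input=1 -> V=8
t=8: input=4 -> V=0 FIRE
t=9: input=3 -> V=0 FIRE

Answer: 0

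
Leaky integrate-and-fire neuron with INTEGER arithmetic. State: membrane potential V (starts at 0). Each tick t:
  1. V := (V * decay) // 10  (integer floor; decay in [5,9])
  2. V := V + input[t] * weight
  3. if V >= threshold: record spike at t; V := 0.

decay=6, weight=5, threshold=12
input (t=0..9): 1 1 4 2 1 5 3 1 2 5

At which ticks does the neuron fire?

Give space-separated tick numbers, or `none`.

t=0: input=1 -> V=5
t=1: input=1 -> V=8
t=2: input=4 -> V=0 FIRE
t=3: input=2 -> V=10
t=4: input=1 -> V=11
t=5: input=5 -> V=0 FIRE
t=6: input=3 -> V=0 FIRE
t=7: input=1 -> V=5
t=8: input=2 -> V=0 FIRE
t=9: input=5 -> V=0 FIRE

Answer: 2 5 6 8 9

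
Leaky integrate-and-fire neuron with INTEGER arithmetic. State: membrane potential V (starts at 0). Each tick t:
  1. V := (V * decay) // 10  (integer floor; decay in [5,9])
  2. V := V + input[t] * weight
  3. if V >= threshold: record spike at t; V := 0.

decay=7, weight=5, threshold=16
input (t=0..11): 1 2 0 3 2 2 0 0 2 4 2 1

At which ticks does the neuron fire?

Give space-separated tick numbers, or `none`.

t=0: input=1 -> V=5
t=1: input=2 -> V=13
t=2: input=0 -> V=9
t=3: input=3 -> V=0 FIRE
t=4: input=2 -> V=10
t=5: input=2 -> V=0 FIRE
t=6: input=0 -> V=0
t=7: input=0 -> V=0
t=8: input=2 -> V=10
t=9: input=4 -> V=0 FIRE
t=10: input=2 -> V=10
t=11: input=1 -> V=12

Answer: 3 5 9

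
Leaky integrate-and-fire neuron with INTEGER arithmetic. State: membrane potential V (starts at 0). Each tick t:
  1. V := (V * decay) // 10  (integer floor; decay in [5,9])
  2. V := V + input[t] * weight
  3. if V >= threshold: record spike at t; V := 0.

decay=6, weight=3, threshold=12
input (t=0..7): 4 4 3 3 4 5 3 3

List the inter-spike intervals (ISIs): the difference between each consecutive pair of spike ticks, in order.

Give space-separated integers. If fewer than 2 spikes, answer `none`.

Answer: 1 2 1 1 2

Derivation:
t=0: input=4 -> V=0 FIRE
t=1: input=4 -> V=0 FIRE
t=2: input=3 -> V=9
t=3: input=3 -> V=0 FIRE
t=4: input=4 -> V=0 FIRE
t=5: input=5 -> V=0 FIRE
t=6: input=3 -> V=9
t=7: input=3 -> V=0 FIRE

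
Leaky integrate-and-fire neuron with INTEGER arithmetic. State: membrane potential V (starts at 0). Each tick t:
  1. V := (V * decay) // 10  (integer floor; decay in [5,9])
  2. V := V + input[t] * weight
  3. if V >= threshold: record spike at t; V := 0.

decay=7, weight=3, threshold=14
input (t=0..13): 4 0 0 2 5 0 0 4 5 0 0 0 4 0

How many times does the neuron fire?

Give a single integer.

Answer: 2

Derivation:
t=0: input=4 -> V=12
t=1: input=0 -> V=8
t=2: input=0 -> V=5
t=3: input=2 -> V=9
t=4: input=5 -> V=0 FIRE
t=5: input=0 -> V=0
t=6: input=0 -> V=0
t=7: input=4 -> V=12
t=8: input=5 -> V=0 FIRE
t=9: input=0 -> V=0
t=10: input=0 -> V=0
t=11: input=0 -> V=0
t=12: input=4 -> V=12
t=13: input=0 -> V=8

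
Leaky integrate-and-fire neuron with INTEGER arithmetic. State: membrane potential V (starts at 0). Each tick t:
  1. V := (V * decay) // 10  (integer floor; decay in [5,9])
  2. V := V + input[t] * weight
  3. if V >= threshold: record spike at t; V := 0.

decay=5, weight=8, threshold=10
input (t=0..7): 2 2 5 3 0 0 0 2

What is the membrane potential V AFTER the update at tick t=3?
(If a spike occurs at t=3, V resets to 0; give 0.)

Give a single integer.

t=0: input=2 -> V=0 FIRE
t=1: input=2 -> V=0 FIRE
t=2: input=5 -> V=0 FIRE
t=3: input=3 -> V=0 FIRE
t=4: input=0 -> V=0
t=5: input=0 -> V=0
t=6: input=0 -> V=0
t=7: input=2 -> V=0 FIRE

Answer: 0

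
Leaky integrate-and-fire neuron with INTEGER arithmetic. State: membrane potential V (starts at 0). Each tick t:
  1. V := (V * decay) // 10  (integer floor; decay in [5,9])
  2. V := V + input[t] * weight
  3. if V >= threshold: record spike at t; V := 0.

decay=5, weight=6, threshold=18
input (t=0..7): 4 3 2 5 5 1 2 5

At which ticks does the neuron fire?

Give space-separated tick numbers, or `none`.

Answer: 0 1 3 4 7

Derivation:
t=0: input=4 -> V=0 FIRE
t=1: input=3 -> V=0 FIRE
t=2: input=2 -> V=12
t=3: input=5 -> V=0 FIRE
t=4: input=5 -> V=0 FIRE
t=5: input=1 -> V=6
t=6: input=2 -> V=15
t=7: input=5 -> V=0 FIRE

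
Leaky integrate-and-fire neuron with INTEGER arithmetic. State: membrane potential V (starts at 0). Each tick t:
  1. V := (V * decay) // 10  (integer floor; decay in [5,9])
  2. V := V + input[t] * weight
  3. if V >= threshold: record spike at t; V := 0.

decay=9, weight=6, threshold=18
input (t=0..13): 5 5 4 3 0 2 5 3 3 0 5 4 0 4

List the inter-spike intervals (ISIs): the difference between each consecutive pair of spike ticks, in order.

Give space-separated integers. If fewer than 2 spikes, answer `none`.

Answer: 1 1 1 3 1 1 2 1 2

Derivation:
t=0: input=5 -> V=0 FIRE
t=1: input=5 -> V=0 FIRE
t=2: input=4 -> V=0 FIRE
t=3: input=3 -> V=0 FIRE
t=4: input=0 -> V=0
t=5: input=2 -> V=12
t=6: input=5 -> V=0 FIRE
t=7: input=3 -> V=0 FIRE
t=8: input=3 -> V=0 FIRE
t=9: input=0 -> V=0
t=10: input=5 -> V=0 FIRE
t=11: input=4 -> V=0 FIRE
t=12: input=0 -> V=0
t=13: input=4 -> V=0 FIRE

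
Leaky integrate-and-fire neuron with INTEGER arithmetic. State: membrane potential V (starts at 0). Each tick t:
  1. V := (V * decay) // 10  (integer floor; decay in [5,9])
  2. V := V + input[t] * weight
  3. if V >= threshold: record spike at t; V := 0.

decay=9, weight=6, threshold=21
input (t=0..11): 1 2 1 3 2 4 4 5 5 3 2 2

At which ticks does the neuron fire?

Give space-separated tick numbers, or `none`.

Answer: 2 4 5 6 7 8 10

Derivation:
t=0: input=1 -> V=6
t=1: input=2 -> V=17
t=2: input=1 -> V=0 FIRE
t=3: input=3 -> V=18
t=4: input=2 -> V=0 FIRE
t=5: input=4 -> V=0 FIRE
t=6: input=4 -> V=0 FIRE
t=7: input=5 -> V=0 FIRE
t=8: input=5 -> V=0 FIRE
t=9: input=3 -> V=18
t=10: input=2 -> V=0 FIRE
t=11: input=2 -> V=12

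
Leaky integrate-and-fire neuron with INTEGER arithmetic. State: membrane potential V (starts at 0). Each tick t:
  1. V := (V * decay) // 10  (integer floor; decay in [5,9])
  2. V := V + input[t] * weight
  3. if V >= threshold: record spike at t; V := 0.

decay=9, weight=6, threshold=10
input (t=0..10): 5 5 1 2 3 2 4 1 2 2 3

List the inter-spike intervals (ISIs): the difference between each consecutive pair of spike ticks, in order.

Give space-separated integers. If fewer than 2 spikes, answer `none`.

t=0: input=5 -> V=0 FIRE
t=1: input=5 -> V=0 FIRE
t=2: input=1 -> V=6
t=3: input=2 -> V=0 FIRE
t=4: input=3 -> V=0 FIRE
t=5: input=2 -> V=0 FIRE
t=6: input=4 -> V=0 FIRE
t=7: input=1 -> V=6
t=8: input=2 -> V=0 FIRE
t=9: input=2 -> V=0 FIRE
t=10: input=3 -> V=0 FIRE

Answer: 1 2 1 1 1 2 1 1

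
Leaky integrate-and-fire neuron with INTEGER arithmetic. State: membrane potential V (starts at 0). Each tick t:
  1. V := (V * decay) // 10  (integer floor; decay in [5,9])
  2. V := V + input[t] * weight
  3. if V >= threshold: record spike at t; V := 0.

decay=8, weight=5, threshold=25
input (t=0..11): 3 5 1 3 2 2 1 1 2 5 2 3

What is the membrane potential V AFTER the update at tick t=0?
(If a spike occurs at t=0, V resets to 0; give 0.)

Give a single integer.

Answer: 15

Derivation:
t=0: input=3 -> V=15
t=1: input=5 -> V=0 FIRE
t=2: input=1 -> V=5
t=3: input=3 -> V=19
t=4: input=2 -> V=0 FIRE
t=5: input=2 -> V=10
t=6: input=1 -> V=13
t=7: input=1 -> V=15
t=8: input=2 -> V=22
t=9: input=5 -> V=0 FIRE
t=10: input=2 -> V=10
t=11: input=3 -> V=23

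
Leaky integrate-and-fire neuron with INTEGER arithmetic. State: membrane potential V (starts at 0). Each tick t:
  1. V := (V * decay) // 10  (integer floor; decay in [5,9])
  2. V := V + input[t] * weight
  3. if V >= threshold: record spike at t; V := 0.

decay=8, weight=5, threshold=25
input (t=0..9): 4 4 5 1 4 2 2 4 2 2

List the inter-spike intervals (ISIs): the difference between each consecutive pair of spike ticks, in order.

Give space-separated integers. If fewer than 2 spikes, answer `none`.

t=0: input=4 -> V=20
t=1: input=4 -> V=0 FIRE
t=2: input=5 -> V=0 FIRE
t=3: input=1 -> V=5
t=4: input=4 -> V=24
t=5: input=2 -> V=0 FIRE
t=6: input=2 -> V=10
t=7: input=4 -> V=0 FIRE
t=8: input=2 -> V=10
t=9: input=2 -> V=18

Answer: 1 3 2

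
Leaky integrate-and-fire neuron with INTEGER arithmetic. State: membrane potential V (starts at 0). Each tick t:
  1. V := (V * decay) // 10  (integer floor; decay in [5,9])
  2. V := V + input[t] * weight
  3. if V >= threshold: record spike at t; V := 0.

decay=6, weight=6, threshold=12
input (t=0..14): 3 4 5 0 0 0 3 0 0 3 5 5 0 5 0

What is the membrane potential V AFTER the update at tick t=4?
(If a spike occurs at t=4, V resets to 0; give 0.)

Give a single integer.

t=0: input=3 -> V=0 FIRE
t=1: input=4 -> V=0 FIRE
t=2: input=5 -> V=0 FIRE
t=3: input=0 -> V=0
t=4: input=0 -> V=0
t=5: input=0 -> V=0
t=6: input=3 -> V=0 FIRE
t=7: input=0 -> V=0
t=8: input=0 -> V=0
t=9: input=3 -> V=0 FIRE
t=10: input=5 -> V=0 FIRE
t=11: input=5 -> V=0 FIRE
t=12: input=0 -> V=0
t=13: input=5 -> V=0 FIRE
t=14: input=0 -> V=0

Answer: 0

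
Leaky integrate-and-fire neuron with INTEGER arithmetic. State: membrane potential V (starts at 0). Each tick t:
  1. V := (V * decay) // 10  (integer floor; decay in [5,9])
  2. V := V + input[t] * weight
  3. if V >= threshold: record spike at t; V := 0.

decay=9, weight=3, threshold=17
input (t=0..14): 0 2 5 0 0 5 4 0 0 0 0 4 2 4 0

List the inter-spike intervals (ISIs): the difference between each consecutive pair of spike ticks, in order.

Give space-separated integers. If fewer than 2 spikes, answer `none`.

Answer: 4 7

Derivation:
t=0: input=0 -> V=0
t=1: input=2 -> V=6
t=2: input=5 -> V=0 FIRE
t=3: input=0 -> V=0
t=4: input=0 -> V=0
t=5: input=5 -> V=15
t=6: input=4 -> V=0 FIRE
t=7: input=0 -> V=0
t=8: input=0 -> V=0
t=9: input=0 -> V=0
t=10: input=0 -> V=0
t=11: input=4 -> V=12
t=12: input=2 -> V=16
t=13: input=4 -> V=0 FIRE
t=14: input=0 -> V=0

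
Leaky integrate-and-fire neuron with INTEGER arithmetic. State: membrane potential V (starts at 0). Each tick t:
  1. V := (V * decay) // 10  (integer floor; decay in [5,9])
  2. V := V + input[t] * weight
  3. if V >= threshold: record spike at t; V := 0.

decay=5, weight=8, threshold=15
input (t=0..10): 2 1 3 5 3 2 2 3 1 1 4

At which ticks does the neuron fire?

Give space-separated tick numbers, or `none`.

Answer: 0 2 3 4 5 6 7 10

Derivation:
t=0: input=2 -> V=0 FIRE
t=1: input=1 -> V=8
t=2: input=3 -> V=0 FIRE
t=3: input=5 -> V=0 FIRE
t=4: input=3 -> V=0 FIRE
t=5: input=2 -> V=0 FIRE
t=6: input=2 -> V=0 FIRE
t=7: input=3 -> V=0 FIRE
t=8: input=1 -> V=8
t=9: input=1 -> V=12
t=10: input=4 -> V=0 FIRE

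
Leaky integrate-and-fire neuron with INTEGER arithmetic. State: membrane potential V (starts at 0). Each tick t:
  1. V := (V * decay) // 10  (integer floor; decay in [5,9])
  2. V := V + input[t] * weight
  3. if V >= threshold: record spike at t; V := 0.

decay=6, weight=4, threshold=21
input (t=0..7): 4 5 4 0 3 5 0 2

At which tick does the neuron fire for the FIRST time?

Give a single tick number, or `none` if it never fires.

Answer: 1

Derivation:
t=0: input=4 -> V=16
t=1: input=5 -> V=0 FIRE
t=2: input=4 -> V=16
t=3: input=0 -> V=9
t=4: input=3 -> V=17
t=5: input=5 -> V=0 FIRE
t=6: input=0 -> V=0
t=7: input=2 -> V=8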